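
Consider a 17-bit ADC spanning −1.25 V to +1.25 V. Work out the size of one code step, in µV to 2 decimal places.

19.07 µV

Full-scale span = 2.5 V.
LSB = 2.5 / 2^17 = 2.5 / 131072 = 1.90735e-05 V = 19.07 µV.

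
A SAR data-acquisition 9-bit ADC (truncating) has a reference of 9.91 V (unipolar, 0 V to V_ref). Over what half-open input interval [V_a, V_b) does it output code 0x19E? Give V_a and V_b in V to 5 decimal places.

LSB = 9.91/2^9 = 19.355 mV.
Code 0x19E = 414 decimal.
V_a = V_low + 414·LSB = 8.01316 V; V_b = V_low + 415·LSB = 8.03252 V.

[8.01316 V, 8.03252 V)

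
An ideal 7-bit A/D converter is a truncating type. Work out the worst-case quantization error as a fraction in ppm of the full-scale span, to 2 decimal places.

7812.50 ppm

Truncating → worst-case error = 1 LSB = V_FS/2^7, so 1e+06/128 = 7812.5 ppm of full scale.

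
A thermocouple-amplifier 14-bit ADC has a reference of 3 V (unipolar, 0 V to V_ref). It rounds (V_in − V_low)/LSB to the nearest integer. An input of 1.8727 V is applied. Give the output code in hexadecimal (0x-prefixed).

code 0x27F3 (decimal 10227)

With 16384 levels over 3 V, one step is 183.11 µV.
(1.8727 − 0) / 0.000183105 = 10227.439 LSBs.
So the output code is 10227.
In hexadecimal (0x-prefixed): 0x27F3.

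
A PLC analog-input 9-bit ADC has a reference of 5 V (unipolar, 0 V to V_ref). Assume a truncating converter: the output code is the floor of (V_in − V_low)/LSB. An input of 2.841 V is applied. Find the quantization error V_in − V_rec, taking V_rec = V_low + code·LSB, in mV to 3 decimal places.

8.969 mV

Step size: 5 V ÷ 2^9 = 9.766 mV.
(V_in − V_low)/LSB = (2.841 − 0)/0.00976562 = 290.9184 → code 290 (floor).
V_rec = 0 + 290·0.00976562 = 2.8320312 V.
Difference: 0.00896875 V → 8.969 mV.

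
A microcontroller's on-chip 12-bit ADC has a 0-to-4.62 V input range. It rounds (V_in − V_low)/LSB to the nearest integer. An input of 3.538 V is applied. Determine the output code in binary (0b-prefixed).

Full-scale span = 4.62 V; LSB = 4.62/2^12 = 1.128 mV.
(V_in − V_low)/LSB = (3.538 − 0) / 0.00112793 = 3136.720.
round(3136.720) = 3137.
In binary (0b-prefixed): 0b110001000001.

code 0b110001000001 (decimal 3137)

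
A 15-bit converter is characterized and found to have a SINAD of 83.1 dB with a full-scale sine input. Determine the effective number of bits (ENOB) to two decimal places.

13.51 bits

ENOB = (SINAD − 1.76) / 6.02 = (83.1 − 1.76)/6.02 = 13.512.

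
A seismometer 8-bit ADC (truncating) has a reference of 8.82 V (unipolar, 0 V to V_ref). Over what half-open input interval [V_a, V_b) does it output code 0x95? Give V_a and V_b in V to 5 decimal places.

[5.13352 V, 5.16797 V)

LSB = 8.82/2^8 = 34.453 mV.
Code 0x95 = 149 decimal.
V_a = V_low + 149·LSB = 5.13352 V; V_b = V_low + 150·LSB = 5.16797 V.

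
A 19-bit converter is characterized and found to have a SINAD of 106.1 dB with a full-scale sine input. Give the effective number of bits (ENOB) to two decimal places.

ENOB = (SINAD − 1.76) / 6.02 = (106.1 − 1.76)/6.02 = 17.332.

17.33 bits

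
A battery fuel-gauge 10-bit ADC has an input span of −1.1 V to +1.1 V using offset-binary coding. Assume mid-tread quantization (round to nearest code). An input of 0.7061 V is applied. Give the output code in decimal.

code 841

LSB = 2.2 V / 1024 = 2.148 mV.
Input sits at 840.657 steps above V_low.
round(840.657) = 841.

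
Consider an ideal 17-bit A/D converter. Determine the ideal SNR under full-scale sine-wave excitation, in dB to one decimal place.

104.1 dB

SNR ≈ 6.02·N + 1.76 dB = 6.02·17 + 1.76 = 104.10 dB.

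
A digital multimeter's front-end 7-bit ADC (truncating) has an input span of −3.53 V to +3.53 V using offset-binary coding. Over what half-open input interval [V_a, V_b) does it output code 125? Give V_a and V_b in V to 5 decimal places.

[3.36453 V, 3.41969 V)

LSB = 7.06/2^7 = 55.156 mV.
V_a = V_low + 125·LSB = 3.36453 V; V_b = V_low + 126·LSB = 3.41969 V.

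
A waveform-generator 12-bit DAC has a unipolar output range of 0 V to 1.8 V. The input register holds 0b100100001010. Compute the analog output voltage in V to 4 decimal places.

1.0169 V

LSB = 1.8 V / 2^12 = 439.45 µV.
Code 0b100100001010 = 2314 decimal.
V_out = 0 + 2314 × 0.000439453 V = 1.01689 V.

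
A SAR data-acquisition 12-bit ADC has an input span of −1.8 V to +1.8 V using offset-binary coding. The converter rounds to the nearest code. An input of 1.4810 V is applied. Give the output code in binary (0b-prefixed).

code 0b111010010101 (decimal 3733)

Full-scale span = 3.6 V; LSB = 3.6/2^12 = 0.879 mV.
Input sits at 3733.049 steps above V_low.
round(3733.049) = 3733.
In binary (0b-prefixed): 0b111010010101.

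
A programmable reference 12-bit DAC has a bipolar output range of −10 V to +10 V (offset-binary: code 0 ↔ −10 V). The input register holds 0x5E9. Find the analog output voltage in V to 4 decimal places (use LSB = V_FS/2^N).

LSB = 20 V / 2^12 = 4.883 mV.
Code 0x5E9 = 1513 decimal.
V_out = (−10) + 1513 × 0.00488281 V = -2.6123 V.

-2.6123 V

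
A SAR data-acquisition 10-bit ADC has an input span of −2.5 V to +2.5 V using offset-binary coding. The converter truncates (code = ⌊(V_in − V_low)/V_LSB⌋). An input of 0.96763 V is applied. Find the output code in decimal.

Full-scale span = 5 V; LSB = 5/2^10 = 4.883 mV.
(0.96763 − (−2.5)) / 0.00488281 = 710.171 LSBs.
So the output code is 710.

code 710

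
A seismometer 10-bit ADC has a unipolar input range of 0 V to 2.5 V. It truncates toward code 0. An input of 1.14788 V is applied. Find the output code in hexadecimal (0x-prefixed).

LSB = 2.5 V / 1024 = 2.441 mV.
Input sits at 470.172 steps above V_low.
Floor → code 470.
In hexadecimal (0x-prefixed): 0x1D6.

code 0x1D6 (decimal 470)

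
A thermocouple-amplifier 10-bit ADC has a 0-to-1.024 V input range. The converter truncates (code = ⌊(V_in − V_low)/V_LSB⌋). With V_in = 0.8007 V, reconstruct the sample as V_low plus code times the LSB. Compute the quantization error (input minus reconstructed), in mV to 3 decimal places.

0.700 mV

Step size: 1.024 V ÷ 2^10 = 1.000 mV.
(V_in − V_low)/LSB = (0.8007 − 0)/0.001 = 800.7000 → code 800 (floor).
V_rec = 0 + 800·0.001 = 0.8 V.
V_in − V_rec = 0.0007 V = 0.700 mV.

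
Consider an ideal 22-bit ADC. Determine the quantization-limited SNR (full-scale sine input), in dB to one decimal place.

SNR ≈ 6.02·N + 1.76 dB = 6.02·22 + 1.76 = 134.20 dB.

134.2 dB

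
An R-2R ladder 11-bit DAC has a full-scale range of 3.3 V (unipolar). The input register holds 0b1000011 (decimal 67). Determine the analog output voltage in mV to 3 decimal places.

LSB = 3.3 V / 2^11 = 1.611 mV.
Code 0b1000011 = 67 decimal.
V_out = 0 + 67 × 0.00161133 V = 0.107959 V.
= 107.959 mV.

107.959 mV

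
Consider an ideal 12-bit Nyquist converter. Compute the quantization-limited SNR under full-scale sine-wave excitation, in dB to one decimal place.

SNR ≈ 6.02·N + 1.76 dB = 6.02·12 + 1.76 = 74.00 dB.

74.0 dB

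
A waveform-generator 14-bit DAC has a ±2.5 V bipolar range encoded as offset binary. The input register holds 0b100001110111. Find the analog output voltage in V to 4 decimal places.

LSB = 5 V / 2^14 = 305.18 µV.
Code 0b100001110111 = 2167 decimal.
V_out = (−2.5) + 2167 × 0.000305176 V = -1.83868 V.

-1.8387 V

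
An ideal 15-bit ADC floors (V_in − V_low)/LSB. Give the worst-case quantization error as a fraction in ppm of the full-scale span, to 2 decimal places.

Truncating → worst-case error = 1 LSB = V_FS/2^15, so 1e+06/32768 = 30.5176 ppm of full scale.

30.52 ppm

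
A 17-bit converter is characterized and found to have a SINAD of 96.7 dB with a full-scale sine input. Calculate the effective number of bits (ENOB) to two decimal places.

15.77 bits

ENOB = (SINAD − 1.76) / 6.02 = (96.7 − 1.76)/6.02 = 15.771.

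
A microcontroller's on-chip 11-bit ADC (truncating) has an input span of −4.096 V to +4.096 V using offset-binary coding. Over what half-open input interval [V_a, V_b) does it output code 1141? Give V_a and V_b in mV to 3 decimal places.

[468.000 mV, 472.000 mV)

LSB = 8.192/2^11 = 4.000 mV.
V_a = V_low + 1141·LSB = 0.468 V; V_b = V_low + 1142·LSB = 0.472 V.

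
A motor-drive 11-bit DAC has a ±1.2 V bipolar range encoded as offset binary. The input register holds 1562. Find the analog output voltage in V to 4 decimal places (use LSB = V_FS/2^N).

LSB = 2.4 V / 2^11 = 1.172 mV.
V_out = (−1.2) + 1562 × 0.00117187 V = 0.630469 V.

0.6305 V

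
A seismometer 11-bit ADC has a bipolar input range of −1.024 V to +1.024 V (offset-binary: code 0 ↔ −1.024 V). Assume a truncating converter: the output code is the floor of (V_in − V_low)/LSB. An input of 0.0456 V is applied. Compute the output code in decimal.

With 2048 levels over 2.048 V, one step is 1.000 mV.
Input sits at 1069.600 steps above V_low.
⌊·⌋(1069.600) = 1069.

code 1069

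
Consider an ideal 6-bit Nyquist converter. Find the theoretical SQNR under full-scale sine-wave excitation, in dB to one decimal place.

SNR ≈ 6.02·N + 1.76 dB = 6.02·6 + 1.76 = 37.88 dB.

37.9 dB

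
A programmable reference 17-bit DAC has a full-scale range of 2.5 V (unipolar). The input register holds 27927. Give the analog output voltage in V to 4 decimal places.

LSB = 2.5 V / 2^17 = 19.07 µV.
V_out = 0 + 27927 × 1.90735e-05 V = 0.532665 V.

0.5327 V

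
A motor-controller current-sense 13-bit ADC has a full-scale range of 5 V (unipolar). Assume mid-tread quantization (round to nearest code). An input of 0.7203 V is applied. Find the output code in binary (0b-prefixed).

code 0b10010011100 (decimal 1180)

Full-scale span = 5 V; LSB = 5/2^13 = 0.610 mV.
(V_in − V_low)/LSB = (0.7203 − 0) / 0.000610352 = 1180.140.
So the output code is 1180.
In binary (0b-prefixed): 0b10010011100.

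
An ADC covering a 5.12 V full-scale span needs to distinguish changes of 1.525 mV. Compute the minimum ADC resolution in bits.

12 bits

Number of steps required ≥ 5.12 V / 1.525 mV = 3357.38.
Need 2^N ≥ 3357.38; 2^11 = 2048, 2^12 = 4096.
Minimum N = 12.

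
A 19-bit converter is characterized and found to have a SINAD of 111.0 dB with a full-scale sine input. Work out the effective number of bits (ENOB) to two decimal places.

18.15 bits

ENOB = (SINAD − 1.76) / 6.02 = (111.0 − 1.76)/6.02 = 18.146.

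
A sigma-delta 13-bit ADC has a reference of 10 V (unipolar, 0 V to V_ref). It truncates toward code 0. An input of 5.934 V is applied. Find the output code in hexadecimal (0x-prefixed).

Full-scale span = 10 V; LSB = 10/2^13 = 1.221 mV.
(5.934 − 0) / 0.0012207 = 4861.133 LSBs.
So the output code is 4861.
In hexadecimal (0x-prefixed): 0x12FD.

code 0x12FD (decimal 4861)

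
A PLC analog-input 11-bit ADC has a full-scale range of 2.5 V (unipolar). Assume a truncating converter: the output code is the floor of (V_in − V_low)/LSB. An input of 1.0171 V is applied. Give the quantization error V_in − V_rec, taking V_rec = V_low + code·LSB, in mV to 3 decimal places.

0.254 mV

Step size: 2.5 V ÷ 2^11 = 1.221 mV.
(1.0171 − 0)/0.0012207 = 833.2083; ⌊·⌋ gives code 833.
Code 833 maps back to 0 + 833×0.0012207 V = 1.0168457 V.
Error = 1.0171 − 1.0168457 = 0.000254297 V = 0.254 mV.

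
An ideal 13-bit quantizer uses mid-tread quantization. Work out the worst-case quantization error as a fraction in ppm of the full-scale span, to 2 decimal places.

Rounding → worst-case error = ½ LSB = V_FS/2^14, so 1e+06/16384 = 61.0352 ppm of full scale.

61.04 ppm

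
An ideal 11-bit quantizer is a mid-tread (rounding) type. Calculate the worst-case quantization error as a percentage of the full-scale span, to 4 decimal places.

Rounding → worst-case error = ½ LSB = V_FS/2^12, so 100/4096 = 0.0244141 % of full scale.

0.0244 %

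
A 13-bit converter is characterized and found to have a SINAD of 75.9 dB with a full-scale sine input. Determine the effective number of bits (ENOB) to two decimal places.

12.32 bits

ENOB = (SINAD − 1.76) / 6.02 = (75.9 − 1.76)/6.02 = 12.316.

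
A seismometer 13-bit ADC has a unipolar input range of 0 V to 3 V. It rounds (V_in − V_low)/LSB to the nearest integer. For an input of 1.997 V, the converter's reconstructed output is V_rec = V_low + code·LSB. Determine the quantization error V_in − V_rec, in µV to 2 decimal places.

Step size: 3 V ÷ 2^13 = 366.21 µV.
(1.997 − 0)/0.000366211 = 5453.1413; round gives code 5453.
Reconstructed: 1.9969482 V.
V_in − V_rec = 5.17578e-05 V = 51.76 µV.

51.76 µV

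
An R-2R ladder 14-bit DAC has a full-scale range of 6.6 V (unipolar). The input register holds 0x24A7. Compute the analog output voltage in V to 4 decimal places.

LSB = 6.6 V / 2^14 = 402.83 µV.
Code 0x24A7 = 9383 decimal.
V_out = 0 + 9383 × 0.000402832 V = 3.77977 V.

3.7798 V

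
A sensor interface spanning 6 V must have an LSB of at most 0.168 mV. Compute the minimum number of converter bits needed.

Number of steps required ≥ 6 V / 0.168 mV = 35714.29.
Need 2^N ≥ 35714.29; 2^15 = 32768, 2^16 = 65536.
Minimum N = 16.

16 bits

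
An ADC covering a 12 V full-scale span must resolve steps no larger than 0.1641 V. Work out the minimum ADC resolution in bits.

7 bits

Number of steps required ≥ 12 V / 0.1641 V = 73.13.
Need 2^N ≥ 73.13; 2^6 = 64, 2^7 = 128.
Minimum N = 7.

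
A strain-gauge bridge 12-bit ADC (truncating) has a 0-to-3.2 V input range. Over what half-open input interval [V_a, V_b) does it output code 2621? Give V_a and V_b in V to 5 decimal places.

LSB = 3.2/2^12 = 0.781 mV.
V_a = V_low + 2621·LSB = 2.04766 V; V_b = V_low + 2622·LSB = 2.04844 V.

[2.04766 V, 2.04844 V)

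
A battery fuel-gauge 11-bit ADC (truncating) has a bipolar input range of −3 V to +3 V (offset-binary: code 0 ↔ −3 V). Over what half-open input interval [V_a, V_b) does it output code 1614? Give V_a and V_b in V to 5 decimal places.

[1.72852 V, 1.73145 V)

LSB = 6/2^11 = 2.930 mV.
V_a = V_low + 1614·LSB = 1.72852 V; V_b = V_low + 1615·LSB = 1.73145 V.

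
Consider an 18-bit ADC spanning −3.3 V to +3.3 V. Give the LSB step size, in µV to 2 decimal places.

25.18 µV

Full-scale span = 6.6 V.
LSB = 6.6 / 2^18 = 6.6 / 262144 = 2.5177e-05 V = 25.18 µV.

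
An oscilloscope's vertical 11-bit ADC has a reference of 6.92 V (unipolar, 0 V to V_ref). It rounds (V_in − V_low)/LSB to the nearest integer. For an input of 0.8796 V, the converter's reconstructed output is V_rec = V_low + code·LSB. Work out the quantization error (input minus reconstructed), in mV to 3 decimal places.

1.084 mV

LSB = 6.92/2^11 = 3.379 mV.
Scaled input = 260.3209 LSBs, so code = 260.
Code 260 maps back to 0 + 260×0.00337891 V = 0.87851563 V.
V_in − V_rec = 0.00108438 V = 1.084 mV.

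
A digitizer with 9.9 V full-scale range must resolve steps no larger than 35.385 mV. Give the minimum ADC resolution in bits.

Number of steps required ≥ 9.9 V / 35.385 mV = 279.78.
Need 2^N ≥ 279.78; 2^8 = 256, 2^9 = 512.
Minimum N = 9.

9 bits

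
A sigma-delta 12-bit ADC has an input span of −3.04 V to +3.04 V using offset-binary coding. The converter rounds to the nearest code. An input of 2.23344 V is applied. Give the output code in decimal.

Full-scale span = 6.08 V; LSB = 6.08/2^12 = 1.484 mV.
(2.23344 − (−3.04)) / 0.00148438 = 3552.633 LSBs.
Round → code 3553.

code 3553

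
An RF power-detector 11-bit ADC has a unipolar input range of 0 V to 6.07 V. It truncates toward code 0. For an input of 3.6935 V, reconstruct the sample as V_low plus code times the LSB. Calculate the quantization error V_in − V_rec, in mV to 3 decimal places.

0.521 mV

One LSB is 6.07 V / 2048 = 2.964 mV.
Scaled input = 1246.1759 LSBs, so code = 1246.
Reconstructed: 3.6929785 V.
Difference: 0.000521484 V → 0.521 mV.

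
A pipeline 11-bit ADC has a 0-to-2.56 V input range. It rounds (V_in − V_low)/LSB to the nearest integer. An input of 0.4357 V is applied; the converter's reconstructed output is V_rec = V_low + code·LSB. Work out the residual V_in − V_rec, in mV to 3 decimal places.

LSB = 2.56/2^11 = 1.250 mV.
(0.4357 − 0)/0.00125 = 348.5600; round gives code 349.
V_rec = 0 + 349·0.00125 = 0.43625 V.
V_in − V_rec = -0.00055 V = -0.550 mV.

-0.550 mV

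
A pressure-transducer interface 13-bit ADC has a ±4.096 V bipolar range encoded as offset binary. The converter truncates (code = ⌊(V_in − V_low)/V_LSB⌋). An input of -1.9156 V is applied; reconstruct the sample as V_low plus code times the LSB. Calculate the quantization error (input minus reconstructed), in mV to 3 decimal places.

One LSB is 8.192 V / 8192 = 1.000 mV.
Scaled input = 2180.4000 LSBs, so code = 2180.
V_rec = (−4.096) + 2180·0.001 = -1.916 V.
V_in − V_rec = 0.0004 V = 0.400 mV.

0.400 mV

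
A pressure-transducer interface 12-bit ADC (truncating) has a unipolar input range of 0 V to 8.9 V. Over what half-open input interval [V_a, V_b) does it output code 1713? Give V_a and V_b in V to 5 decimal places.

LSB = 8.9/2^12 = 2.173 mV.
V_a = V_low + 1713·LSB = 3.72209 V; V_b = V_low + 1714·LSB = 3.72427 V.

[3.72209 V, 3.72427 V)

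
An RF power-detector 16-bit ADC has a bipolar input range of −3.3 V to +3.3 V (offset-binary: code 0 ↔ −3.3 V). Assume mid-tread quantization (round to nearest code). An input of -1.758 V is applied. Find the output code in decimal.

code 15312

With 65536 levels over 6.6 V, one step is 100.71 µV.
Input sits at 15311.593 steps above V_low.
round(15311.593) = 15312.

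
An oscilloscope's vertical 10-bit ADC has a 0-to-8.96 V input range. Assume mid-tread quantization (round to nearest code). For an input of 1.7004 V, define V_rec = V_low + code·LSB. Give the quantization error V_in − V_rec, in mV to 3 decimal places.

Step size: 8.96 V ÷ 2^10 = 8.750 mV.
Scaled input = 194.3314 LSBs, so code = 194.
Code 194 maps back to 0 + 194×0.00875 V = 1.6975 V.
V_in − V_rec = 0.0029 V = 2.900 mV.

2.900 mV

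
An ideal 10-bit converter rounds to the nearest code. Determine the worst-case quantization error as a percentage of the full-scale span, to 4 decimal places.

Rounding → worst-case error = ½ LSB = V_FS/2^11, so 100/2048 = 0.0488281 % of full scale.

0.0488 %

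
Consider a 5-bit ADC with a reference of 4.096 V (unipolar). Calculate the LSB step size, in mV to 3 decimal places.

Full-scale span = 4.096 V.
LSB = 4.096 / 2^5 = 4.096 / 32 = 0.128 V = 128.000 mV.

128.000 mV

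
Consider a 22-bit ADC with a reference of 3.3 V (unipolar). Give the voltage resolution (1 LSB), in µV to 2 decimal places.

0.79 µV

Full-scale span = 3.3 V.
LSB = 3.3 / 2^22 = 3.3 / 4194304 = 7.86781e-07 V = 0.79 µV.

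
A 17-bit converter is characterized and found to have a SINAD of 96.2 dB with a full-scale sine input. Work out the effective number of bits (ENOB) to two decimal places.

15.69 bits

ENOB = (SINAD − 1.76) / 6.02 = (96.2 − 1.76)/6.02 = 15.688.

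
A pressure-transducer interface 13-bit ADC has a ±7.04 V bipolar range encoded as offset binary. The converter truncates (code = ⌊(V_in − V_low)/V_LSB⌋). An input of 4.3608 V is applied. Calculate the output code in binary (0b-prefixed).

code 0b1100111101001 (decimal 6633)

Full-scale span = 14.08 V; LSB = 14.08/2^13 = 1.719 mV.
(V_in − V_low)/LSB = (4.3608 − (−7.04)) / 0.00171875 = 6633.193.
Floor → code 6633.
In binary (0b-prefixed): 0b1100111101001.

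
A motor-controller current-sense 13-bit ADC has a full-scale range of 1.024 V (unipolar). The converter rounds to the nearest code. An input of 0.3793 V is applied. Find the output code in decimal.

code 3034

Full-scale span = 1.024 V; LSB = 1.024/2^13 = 125.00 µV.
(0.3793 − 0) / 0.000125 = 3034.400 LSBs.
So the output code is 3034.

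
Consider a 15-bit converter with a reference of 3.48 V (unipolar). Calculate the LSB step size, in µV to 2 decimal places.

106.20 µV

Full-scale span = 3.48 V.
LSB = 3.48 / 2^15 = 3.48 / 32768 = 0.000106201 V = 106.20 µV.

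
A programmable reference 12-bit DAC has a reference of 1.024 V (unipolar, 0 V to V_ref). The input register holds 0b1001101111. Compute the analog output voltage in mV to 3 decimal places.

155.750 mV

LSB = 1.024 V / 2^12 = 250.00 µV.
Code 0b1001101111 = 623 decimal.
V_out = 0 + 623 × 0.00025 V = 0.15575 V.
= 155.750 mV.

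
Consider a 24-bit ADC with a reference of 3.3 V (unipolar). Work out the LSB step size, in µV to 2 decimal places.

Full-scale span = 3.3 V.
LSB = 3.3 / 2^24 = 3.3 / 16777216 = 1.96695e-07 V = 0.20 µV.

0.20 µV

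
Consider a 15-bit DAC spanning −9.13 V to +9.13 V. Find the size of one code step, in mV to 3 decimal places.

Full-scale span = 18.26 V.
LSB = 18.26 / 2^15 = 18.26 / 32768 = 0.000557251 V = 0.557 mV.

0.557 mV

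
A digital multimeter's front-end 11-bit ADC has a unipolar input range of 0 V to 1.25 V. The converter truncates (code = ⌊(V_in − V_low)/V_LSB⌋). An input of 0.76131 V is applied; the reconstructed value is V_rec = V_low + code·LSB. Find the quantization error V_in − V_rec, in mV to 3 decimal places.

LSB = 1.25/2^11 = 0.610 mV.
(0.76131 − 0)/0.000610352 = 1247.3303; ⌊·⌋ gives code 1247.
Code 1247 maps back to 0 + 1247×0.000610352 V = 0.7611084 V.
Error = 0.76131 − 0.7611084 = 0.000201602 V = 0.202 mV.

0.202 mV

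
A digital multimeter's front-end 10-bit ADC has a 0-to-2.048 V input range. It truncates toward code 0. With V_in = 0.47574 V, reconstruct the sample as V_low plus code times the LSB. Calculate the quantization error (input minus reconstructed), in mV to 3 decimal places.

Step size: 2.048 V ÷ 2^10 = 2.000 mV.
(V_in − V_low)/LSB = (0.47574 − 0)/0.002 = 237.8700 → code 237 (floor).
Code 237 maps back to 0 + 237×0.002 V = 0.474 V.
Difference: 0.00174 V → 1.740 mV.

1.740 mV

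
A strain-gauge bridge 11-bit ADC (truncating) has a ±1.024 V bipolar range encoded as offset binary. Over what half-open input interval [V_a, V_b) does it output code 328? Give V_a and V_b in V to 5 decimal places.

LSB = 2.048/2^11 = 1.000 mV.
V_a = V_low + 328·LSB = -0.696 V; V_b = V_low + 329·LSB = -0.695 V.

[-0.69600 V, -0.69500 V)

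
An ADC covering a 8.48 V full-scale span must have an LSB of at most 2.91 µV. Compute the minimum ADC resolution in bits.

Number of steps required ≥ 8.48 V / 2.91 µV = 2914089.35.
Need 2^N ≥ 2914089.35; 2^21 = 2097152, 2^22 = 4194304.
Minimum N = 22.

22 bits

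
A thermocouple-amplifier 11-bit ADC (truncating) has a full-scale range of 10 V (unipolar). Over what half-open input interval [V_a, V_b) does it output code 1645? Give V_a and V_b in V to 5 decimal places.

LSB = 10/2^11 = 4.883 mV.
V_a = V_low + 1645·LSB = 8.03223 V; V_b = V_low + 1646·LSB = 8.03711 V.

[8.03223 V, 8.03711 V)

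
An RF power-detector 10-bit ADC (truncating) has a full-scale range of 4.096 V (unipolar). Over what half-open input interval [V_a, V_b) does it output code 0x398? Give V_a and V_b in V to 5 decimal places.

LSB = 4.096/2^10 = 4.000 mV.
Code 0x398 = 920 decimal.
V_a = V_low + 920·LSB = 3.68 V; V_b = V_low + 921·LSB = 3.684 V.

[3.68000 V, 3.68400 V)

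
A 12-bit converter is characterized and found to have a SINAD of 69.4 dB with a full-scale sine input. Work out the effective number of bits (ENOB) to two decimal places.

ENOB = (SINAD − 1.76) / 6.02 = (69.4 − 1.76)/6.02 = 11.236.

11.24 bits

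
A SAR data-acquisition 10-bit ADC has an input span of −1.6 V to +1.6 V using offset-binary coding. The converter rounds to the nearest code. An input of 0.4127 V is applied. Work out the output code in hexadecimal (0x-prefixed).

code 0x284 (decimal 644)

Full-scale span = 3.2 V; LSB = 3.2/2^10 = 3.125 mV.
(0.4127 − (−1.6)) / 0.003125 = 644.064 LSBs.
So the output code is 644.
In hexadecimal (0x-prefixed): 0x284.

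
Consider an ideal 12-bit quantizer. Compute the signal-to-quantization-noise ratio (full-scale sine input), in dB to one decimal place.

74.0 dB

SNR ≈ 6.02·N + 1.76 dB = 6.02·12 + 1.76 = 74.00 dB.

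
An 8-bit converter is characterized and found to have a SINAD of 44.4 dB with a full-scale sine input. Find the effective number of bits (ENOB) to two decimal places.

7.08 bits

ENOB = (SINAD − 1.76) / 6.02 = (44.4 − 1.76)/6.02 = 7.083.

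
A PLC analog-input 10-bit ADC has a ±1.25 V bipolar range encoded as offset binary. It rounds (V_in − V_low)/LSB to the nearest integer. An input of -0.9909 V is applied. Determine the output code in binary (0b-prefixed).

LSB = 2.5 V / 1024 = 2.441 mV.
(V_in − V_low)/LSB = (-0.9909 − (−1.25)) / 0.00244141 = 106.127.
round(106.127) = 106.
In binary (0b-prefixed): 0b1101010.

code 0b1101010 (decimal 106)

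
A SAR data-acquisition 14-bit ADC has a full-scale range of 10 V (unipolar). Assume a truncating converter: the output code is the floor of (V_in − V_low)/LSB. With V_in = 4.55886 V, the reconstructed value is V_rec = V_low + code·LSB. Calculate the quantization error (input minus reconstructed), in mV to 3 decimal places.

0.144 mV

One LSB is 10 V / 16384 = 0.610 mV.
(4.55886 − 0)/0.000610352 = 7469.2362; ⌊·⌋ gives code 7469.
V_rec = 0 + 7469·0.000610352 = 4.5587158 V.
Error = 4.55886 − 4.5587158 = 0.00014418 V = 0.144 mV.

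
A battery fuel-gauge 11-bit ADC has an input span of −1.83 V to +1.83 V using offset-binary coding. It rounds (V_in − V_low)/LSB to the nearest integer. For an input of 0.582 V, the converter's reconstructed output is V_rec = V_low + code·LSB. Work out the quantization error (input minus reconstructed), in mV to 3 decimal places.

-0.598 mV

One LSB is 3.66 V / 2048 = 1.787 mV.
(V_in − V_low)/LSB = (0.582 − (−1.83))/0.00178711 = 1349.6656 → code 1350 (round).
Reconstructed: 0.58259766 V.
Difference: -0.000597656 V → -0.598 mV.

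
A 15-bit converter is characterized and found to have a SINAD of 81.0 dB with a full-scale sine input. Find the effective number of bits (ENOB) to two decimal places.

ENOB = (SINAD − 1.76) / 6.02 = (81.0 − 1.76)/6.02 = 13.163.

13.16 bits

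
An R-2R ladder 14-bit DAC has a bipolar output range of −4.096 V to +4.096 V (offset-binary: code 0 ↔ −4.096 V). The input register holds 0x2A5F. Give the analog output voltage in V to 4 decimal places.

1.3275 V

LSB = 8.192 V / 2^14 = 0.500 mV.
Code 0x2A5F = 10847 decimal.
V_out = (−4.096) + 10847 × 0.0005 V = 1.3275 V.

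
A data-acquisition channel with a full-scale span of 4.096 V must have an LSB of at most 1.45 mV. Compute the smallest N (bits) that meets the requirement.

12 bits

Number of steps required ≥ 4.096 V / 1.45 mV = 2824.83.
Need 2^N ≥ 2824.83; 2^11 = 2048, 2^12 = 4096.
Minimum N = 12.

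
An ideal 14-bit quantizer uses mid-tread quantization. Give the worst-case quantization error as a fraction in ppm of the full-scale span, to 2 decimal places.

Rounding → worst-case error = ½ LSB = V_FS/2^15, so 1e+06/32768 = 30.5176 ppm of full scale.

30.52 ppm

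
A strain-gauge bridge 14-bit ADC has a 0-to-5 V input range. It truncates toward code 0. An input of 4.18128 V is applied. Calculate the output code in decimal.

code 13701

Full-scale span = 5 V; LSB = 5/2^14 = 305.18 µV.
(4.18128 − 0) / 0.000305176 = 13701.218 LSBs.
Floor → code 13701.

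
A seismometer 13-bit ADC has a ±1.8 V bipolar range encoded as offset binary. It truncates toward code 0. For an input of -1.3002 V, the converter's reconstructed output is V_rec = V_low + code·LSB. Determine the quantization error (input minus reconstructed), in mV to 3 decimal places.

0.142 mV

LSB = 3.6/2^13 = 439.45 µV.
Scaled input = 1137.3227 LSBs, so code = 1137.
Code 1137 maps back to (−1.8) + 1137×0.000439453 V = -1.3003418 V.
Difference: 0.000141797 V → 0.142 mV.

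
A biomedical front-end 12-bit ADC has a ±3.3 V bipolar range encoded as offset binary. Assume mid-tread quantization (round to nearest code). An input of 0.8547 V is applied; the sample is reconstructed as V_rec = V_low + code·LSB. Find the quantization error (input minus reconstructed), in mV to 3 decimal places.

Step size: 6.6 V ÷ 2^12 = 1.611 mV.
(V_in − V_low)/LSB = (0.8547 − (−3.3))/0.00161133 = 2578.4320 → code 2578 (round).
V_rec = (−3.3) + 2578·0.00161133 = 0.85400391 V.
V_in − V_rec = 0.000696094 V = 0.696 mV.

0.696 mV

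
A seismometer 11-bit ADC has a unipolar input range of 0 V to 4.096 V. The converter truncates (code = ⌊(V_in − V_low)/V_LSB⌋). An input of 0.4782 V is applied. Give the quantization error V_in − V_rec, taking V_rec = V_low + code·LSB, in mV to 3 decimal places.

0.200 mV

One LSB is 4.096 V / 2048 = 2.000 mV.
(0.4782 − 0)/0.002 = 239.1000; ⌊·⌋ gives code 239.
Reconstructed: 0.478 V.
Error = 0.4782 − 0.478 = 0.0002 V = 0.200 mV.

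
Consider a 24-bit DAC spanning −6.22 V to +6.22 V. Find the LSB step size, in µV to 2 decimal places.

0.74 µV

Full-scale span = 12.44 V.
LSB = 12.44 / 2^24 = 12.44 / 16777216 = 7.41482e-07 V = 0.74 µV.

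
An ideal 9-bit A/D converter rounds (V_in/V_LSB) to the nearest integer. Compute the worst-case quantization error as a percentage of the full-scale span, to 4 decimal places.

Rounding → worst-case error = ½ LSB = V_FS/2^10, so 100/1024 = 0.0976562 % of full scale.

0.0977 %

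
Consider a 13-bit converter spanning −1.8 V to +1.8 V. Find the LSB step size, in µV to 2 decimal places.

Full-scale span = 3.6 V.
LSB = 3.6 / 2^13 = 3.6 / 8192 = 0.000439453 V = 439.45 µV.

439.45 µV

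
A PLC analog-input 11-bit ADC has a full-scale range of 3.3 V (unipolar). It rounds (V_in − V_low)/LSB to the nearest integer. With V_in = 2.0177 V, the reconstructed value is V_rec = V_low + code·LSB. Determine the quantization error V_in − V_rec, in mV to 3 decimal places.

0.317 mV

One LSB is 3.3 V / 2048 = 1.611 mV.
(2.0177 − 0)/0.00161133 = 1252.1968; round gives code 1252.
V_rec = 0 + 1252·0.00161133 = 2.0173828 V.
V_in − V_rec = 0.000317187 V = 0.317 mV.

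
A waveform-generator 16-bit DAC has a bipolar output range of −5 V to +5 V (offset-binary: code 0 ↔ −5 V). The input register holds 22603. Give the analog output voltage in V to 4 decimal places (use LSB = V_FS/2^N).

-1.5511 V

LSB = 10 V / 2^16 = 152.59 µV.
V_out = (−5) + 22603 × 0.000152588 V = -1.55106 V.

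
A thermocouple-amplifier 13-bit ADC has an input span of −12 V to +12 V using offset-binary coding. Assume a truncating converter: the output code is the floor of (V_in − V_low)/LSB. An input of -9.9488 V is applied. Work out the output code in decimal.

code 700

With 8192 levels over 24 V, one step is 2.930 mV.
Input sits at 700.143 steps above V_low.
So the output code is 700.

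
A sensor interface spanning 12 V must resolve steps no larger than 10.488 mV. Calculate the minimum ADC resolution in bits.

11 bits

Number of steps required ≥ 12 V / 10.488 mV = 1144.16.
Need 2^N ≥ 1144.16; 2^10 = 1024, 2^11 = 2048.
Minimum N = 11.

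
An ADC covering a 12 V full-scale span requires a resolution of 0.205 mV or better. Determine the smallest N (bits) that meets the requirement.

Number of steps required ≥ 12 V / 0.205 mV = 58536.59.
Need 2^N ≥ 58536.59; 2^15 = 32768, 2^16 = 65536.
Minimum N = 16.

16 bits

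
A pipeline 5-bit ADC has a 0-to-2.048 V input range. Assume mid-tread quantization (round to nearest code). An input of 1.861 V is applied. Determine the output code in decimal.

code 29

LSB = 2.048 V / 32 = 64.000 mV.
Input sits at 29.078 steps above V_low.
round(29.078) = 29.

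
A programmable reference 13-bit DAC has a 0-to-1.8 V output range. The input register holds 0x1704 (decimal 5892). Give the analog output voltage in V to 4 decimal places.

1.2946 V

LSB = 1.8 V / 2^13 = 219.73 µV.
Code 0x1704 = 5892 decimal.
V_out = 0 + 5892 × 0.000219727 V = 1.29463 V.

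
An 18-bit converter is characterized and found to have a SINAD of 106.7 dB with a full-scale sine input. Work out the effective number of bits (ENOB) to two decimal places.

17.43 bits

ENOB = (SINAD − 1.76) / 6.02 = (106.7 − 1.76)/6.02 = 17.432.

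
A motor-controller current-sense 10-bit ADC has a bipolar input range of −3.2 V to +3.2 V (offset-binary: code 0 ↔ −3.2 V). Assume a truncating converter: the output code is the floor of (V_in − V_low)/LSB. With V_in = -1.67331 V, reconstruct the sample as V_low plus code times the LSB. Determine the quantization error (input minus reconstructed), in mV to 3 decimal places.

1.690 mV

LSB = 6.4/2^10 = 6.250 mV.
(V_in − V_low)/LSB = (-1.67331 − (−3.2))/0.00625 = 244.2704 → code 244 (floor).
V_rec = (−3.2) + 244·0.00625 = -1.675 V.
V_in − V_rec = 0.00169 V = 1.690 mV.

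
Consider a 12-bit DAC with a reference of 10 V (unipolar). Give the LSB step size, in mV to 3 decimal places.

Full-scale span = 10 V.
LSB = 10 / 2^12 = 10 / 4096 = 0.00244141 V = 2.441 mV.

2.441 mV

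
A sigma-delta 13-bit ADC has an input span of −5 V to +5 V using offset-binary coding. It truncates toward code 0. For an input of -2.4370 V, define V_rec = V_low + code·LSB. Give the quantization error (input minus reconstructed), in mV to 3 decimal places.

0.744 mV

LSB = 10/2^13 = 1.221 mV.
(V_in − V_low)/LSB = (-2.4370 − (−5))/0.0012207 = 2099.6096 → code 2099 (floor).
V_rec = (−5) + 2099·0.0012207 = -2.4377441 V.
V_in − V_rec = 0.000744141 V = 0.744 mV.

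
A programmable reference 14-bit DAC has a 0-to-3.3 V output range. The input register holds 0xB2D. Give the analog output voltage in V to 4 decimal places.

0.5763 V

LSB = 3.3 V / 2^14 = 201.42 µV.
Code 0xB2D = 2861 decimal.
V_out = 0 + 2861 × 0.000201416 V = 0.576251 V.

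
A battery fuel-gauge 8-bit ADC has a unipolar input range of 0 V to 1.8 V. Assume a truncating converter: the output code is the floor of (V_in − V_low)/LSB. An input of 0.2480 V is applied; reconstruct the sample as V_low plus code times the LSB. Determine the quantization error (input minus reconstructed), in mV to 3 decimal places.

Step size: 1.8 V ÷ 2^8 = 7.031 mV.
(0.2480 − 0)/0.00703125 = 35.2711; ⌊·⌋ gives code 35.
Code 35 maps back to 0 + 35×0.00703125 V = 0.24609375 V.
V_in − V_rec = 0.00190625 V = 1.906 mV.

1.906 mV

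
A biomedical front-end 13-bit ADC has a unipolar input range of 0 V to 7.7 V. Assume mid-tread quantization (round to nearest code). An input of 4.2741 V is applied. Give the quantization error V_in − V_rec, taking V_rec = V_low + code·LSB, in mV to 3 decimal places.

0.186 mV

LSB = 7.7/2^13 = 0.940 mV.
Scaled input = 4547.1983 LSBs, so code = 4547.
Code 4547 maps back to 0 + 4547×0.000939941 V = 4.2739136 V.
Error = 4.2741 − 4.2739136 = 0.000186426 V = 0.186 mV.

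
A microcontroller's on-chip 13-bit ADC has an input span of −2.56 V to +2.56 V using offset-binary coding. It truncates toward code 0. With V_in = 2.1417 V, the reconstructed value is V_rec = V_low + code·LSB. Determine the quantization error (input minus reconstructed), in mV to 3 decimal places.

0.450 mV

One LSB is 5.12 V / 8192 = 0.625 mV.
Scaled input = 7522.7200 LSBs, so code = 7522.
Reconstructed: 2.14125 V.
Difference: 0.00045 V → 0.450 mV.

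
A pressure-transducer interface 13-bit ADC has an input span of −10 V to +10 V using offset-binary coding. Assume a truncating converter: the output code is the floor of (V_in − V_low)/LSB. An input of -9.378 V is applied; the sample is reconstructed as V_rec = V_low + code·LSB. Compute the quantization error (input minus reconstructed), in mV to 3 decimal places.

1.883 mV

LSB = 20/2^13 = 2.441 mV.
Scaled input = 254.7712 LSBs, so code = 254.
Reconstructed: -9.3798828 V.
Error = -9.378 − (−9.3798828) = 0.00188281 V = 1.883 mV.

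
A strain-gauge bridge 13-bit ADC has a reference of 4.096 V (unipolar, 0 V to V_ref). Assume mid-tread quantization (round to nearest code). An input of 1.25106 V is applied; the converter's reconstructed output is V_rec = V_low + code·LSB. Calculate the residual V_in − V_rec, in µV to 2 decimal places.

Step size: 4.096 V ÷ 2^13 = 0.500 mV.
Scaled input = 2502.1200 LSBs, so code = 2502.
V_rec = 0 + 2502·0.0005 = 1.251 V.
Difference: 6e-05 V → 60.00 µV.

60.00 µV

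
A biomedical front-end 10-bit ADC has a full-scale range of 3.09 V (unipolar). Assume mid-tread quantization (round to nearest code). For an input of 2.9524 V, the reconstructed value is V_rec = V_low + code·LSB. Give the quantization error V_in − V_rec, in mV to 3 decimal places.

LSB = 3.09/2^10 = 3.018 mV.
(2.9524 − 0)/0.00301758 = 978.4005; round gives code 978.
Code 978 maps back to 0 + 978×0.00301758 V = 2.9511914 V.
Difference: 0.00120859 V → 1.209 mV.

1.209 mV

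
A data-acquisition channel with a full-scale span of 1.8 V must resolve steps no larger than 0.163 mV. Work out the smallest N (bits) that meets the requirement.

Number of steps required ≥ 1.8 V / 0.163 mV = 11042.94.
Need 2^N ≥ 11042.94; 2^13 = 8192, 2^14 = 16384.
Minimum N = 14.

14 bits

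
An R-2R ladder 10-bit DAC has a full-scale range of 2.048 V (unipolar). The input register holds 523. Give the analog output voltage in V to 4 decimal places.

LSB = 2.048 V / 2^10 = 2.000 mV.
V_out = 0 + 523 × 0.002 V = 1.046 V.

1.0460 V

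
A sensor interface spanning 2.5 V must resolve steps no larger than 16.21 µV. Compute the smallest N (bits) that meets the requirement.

Number of steps required ≥ 2.5 V / 16.21 µV = 154225.79.
Need 2^N ≥ 154225.79; 2^17 = 131072, 2^18 = 262144.
Minimum N = 18.

18 bits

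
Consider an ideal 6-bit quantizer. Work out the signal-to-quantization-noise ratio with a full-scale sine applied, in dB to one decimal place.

SNR ≈ 6.02·N + 1.76 dB = 6.02·6 + 1.76 = 37.88 dB.

37.9 dB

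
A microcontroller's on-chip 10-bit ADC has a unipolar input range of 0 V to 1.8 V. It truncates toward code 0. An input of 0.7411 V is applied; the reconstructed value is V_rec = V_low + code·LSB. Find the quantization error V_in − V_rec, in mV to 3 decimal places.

1.061 mV

One LSB is 1.8 V / 1024 = 1.758 mV.
Scaled input = 421.6036 LSBs, so code = 421.
Code 421 maps back to 0 + 421×0.00175781 V = 0.74003906 V.
V_in − V_rec = 0.00106094 V = 1.061 mV.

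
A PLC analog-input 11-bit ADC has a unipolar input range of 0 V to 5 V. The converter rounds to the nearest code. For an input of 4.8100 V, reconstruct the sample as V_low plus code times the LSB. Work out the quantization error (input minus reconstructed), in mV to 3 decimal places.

LSB = 5/2^11 = 2.441 mV.
(V_in − V_low)/LSB = (4.8100 − 0)/0.00244141 = 1970.1760 → code 1970 (round).
Code 1970 maps back to 0 + 1970×0.00244141 V = 4.8095703 V.
Error = 4.8100 − 4.8095703 = 0.000429688 V = 0.430 mV.

0.430 mV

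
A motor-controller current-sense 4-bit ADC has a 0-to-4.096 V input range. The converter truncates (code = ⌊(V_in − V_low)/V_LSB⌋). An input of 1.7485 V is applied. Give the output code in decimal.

code 6

Full-scale span = 4.096 V; LSB = 4.096/2^4 = 256.000 mV.
(V_in − V_low)/LSB = (1.7485 − 0) / 0.256 = 6.830.
Floor → code 6.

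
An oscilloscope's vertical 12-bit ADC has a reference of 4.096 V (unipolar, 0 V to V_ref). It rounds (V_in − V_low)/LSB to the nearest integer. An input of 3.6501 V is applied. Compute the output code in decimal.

code 3650

Full-scale span = 4.096 V; LSB = 4.096/2^12 = 1.000 mV.
Input sits at 3650.100 steps above V_low.
round(3650.100) = 3650.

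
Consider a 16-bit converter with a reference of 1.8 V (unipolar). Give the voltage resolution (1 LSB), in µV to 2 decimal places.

27.47 µV

Full-scale span = 1.8 V.
LSB = 1.8 / 2^16 = 1.8 / 65536 = 2.74658e-05 V = 27.47 µV.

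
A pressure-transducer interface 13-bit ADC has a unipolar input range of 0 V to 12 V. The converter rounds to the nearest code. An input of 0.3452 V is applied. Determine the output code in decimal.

code 236

LSB = 12 V / 8192 = 1.465 mV.
(0.3452 − 0) / 0.00146484 = 235.657 LSBs.
Round → code 236.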